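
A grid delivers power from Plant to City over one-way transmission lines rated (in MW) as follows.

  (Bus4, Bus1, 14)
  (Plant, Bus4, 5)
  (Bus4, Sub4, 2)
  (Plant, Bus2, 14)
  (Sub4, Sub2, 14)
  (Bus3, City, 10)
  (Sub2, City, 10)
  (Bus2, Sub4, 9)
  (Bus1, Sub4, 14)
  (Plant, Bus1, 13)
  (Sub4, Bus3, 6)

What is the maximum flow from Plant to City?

Augment Plant→Bus1→Sub4→Sub2→City: bottleneck 10, flow now 10.
Augment Plant→Bus1→Sub4→Bus3→City: bottleneck 3, flow now 13.
Augment Plant→Bus4→Sub4→Bus3→City: bottleneck 2, flow now 15.
Augment Plant→Bus2→Sub4→Bus3→City: bottleneck 1, flow now 16.
No augmenting path remains; maximum flow = 16.
In the residual graph, reachable from Plant: {Plant, Bus1, Bus4, Bus2, Sub4, Sub2}.
Min-cut edges: Sub4→Bus3 (6), Sub2→City (10); capacity 6 + 10 = 16.
This cut is saturated, so no flow can exceed 16.

16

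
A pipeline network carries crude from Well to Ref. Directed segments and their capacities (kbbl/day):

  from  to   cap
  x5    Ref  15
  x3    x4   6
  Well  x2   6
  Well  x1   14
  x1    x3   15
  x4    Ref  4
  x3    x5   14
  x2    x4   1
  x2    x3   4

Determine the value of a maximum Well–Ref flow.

18

Augment Well→x2→x4→Ref: bottleneck 1, flow now 1.
Augment Well→x1→x3→x4→Ref: bottleneck 3, flow now 4.
Augment Well→x1→x3→x5→Ref: bottleneck 11, flow now 15.
Augment Well→x2→x3→x5→Ref: bottleneck 3, flow now 18.
No augmenting path remains; maximum flow = 18.
In the residual graph, reachable from Well: {Well, x1, x2, x3, x4}.
Min-cut edges: x3→x5 (14), x4→Ref (4); capacity 14 + 4 = 18.
This cut is saturated, so no flow can exceed 18.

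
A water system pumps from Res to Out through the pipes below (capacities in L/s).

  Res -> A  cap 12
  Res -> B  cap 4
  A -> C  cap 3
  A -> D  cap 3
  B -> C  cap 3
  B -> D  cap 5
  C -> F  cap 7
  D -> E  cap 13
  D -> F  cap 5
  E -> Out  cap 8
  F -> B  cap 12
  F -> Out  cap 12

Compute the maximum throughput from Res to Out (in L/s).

10

Augment Res→A→C→F→Out: bottleneck 3, flow now 3.
Augment Res→A→D→E→Out: bottleneck 3, flow now 6.
Augment Res→B→C→F→Out: bottleneck 3, flow now 9.
Augment Res→B→D→E→Out: bottleneck 1, flow now 10.
No augmenting path remains; maximum flow = 10.
In the residual graph, reachable from Res: {Res, A}.
Min-cut edges: Res→B (4), A→C (3), A→D (3); capacity 4 + 3 + 3 = 10.
This cut is saturated, so no flow can exceed 10.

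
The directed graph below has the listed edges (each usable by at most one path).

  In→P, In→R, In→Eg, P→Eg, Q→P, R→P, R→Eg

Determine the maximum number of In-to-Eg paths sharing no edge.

Assign every edge capacity 1; by Menger, the answer equals the max flow.
Path In→Eg (+1); total 1.
Path In→P→Eg (+1); total 2.
Path In→R→Eg (+1); total 3.
No residual In→Eg path; max flow = 3.
Certifying cut of size 3: {In→Eg, In→P, In→R}.

3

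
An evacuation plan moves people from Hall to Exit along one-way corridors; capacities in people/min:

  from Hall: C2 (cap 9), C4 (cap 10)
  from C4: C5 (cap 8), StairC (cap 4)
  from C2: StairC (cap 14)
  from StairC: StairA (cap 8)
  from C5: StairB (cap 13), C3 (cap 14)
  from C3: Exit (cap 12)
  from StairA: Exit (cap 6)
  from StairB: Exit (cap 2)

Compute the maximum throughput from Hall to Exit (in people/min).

Augment Hall→C4→StairC→StairA→Exit: bottleneck 4, flow now 4.
Augment Hall→C4→C5→C3→Exit: bottleneck 6, flow now 10.
Augment Hall→C2→StairC→StairA→Exit: bottleneck 2, flow now 12.
Augment Hall→C2→StairC→C4→C5→C3→Exit: bottleneck 2, flow now 14. (uses reverse residual edge)
No augmenting path remains; maximum flow = 14.
In the residual graph, reachable from Hall: {Hall, C4, C2, StairC, StairA}.
Min-cut edges: C4→C5 (8), StairA→Exit (6); capacity 8 + 6 = 14.
This cut is saturated, so no flow can exceed 14.

14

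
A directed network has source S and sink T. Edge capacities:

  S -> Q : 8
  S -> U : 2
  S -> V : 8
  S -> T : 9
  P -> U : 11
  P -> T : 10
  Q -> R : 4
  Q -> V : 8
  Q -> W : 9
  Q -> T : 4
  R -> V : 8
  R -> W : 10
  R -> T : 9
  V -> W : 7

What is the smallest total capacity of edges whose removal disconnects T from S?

17

Augment S→T: bottleneck 9, flow now 9.
Augment S→Q→T: bottleneck 4, flow now 13.
Augment S→Q→R→T: bottleneck 4, flow now 17.
No augmenting path remains; maximum flow = 17.
By max-flow min-cut, the minimum cut capacity equals the max flow.
In the residual graph, reachable from S: {S, U, V, W}.
Min-cut edges: S→Q (8), S→T (9); capacity 8 + 9 = 17.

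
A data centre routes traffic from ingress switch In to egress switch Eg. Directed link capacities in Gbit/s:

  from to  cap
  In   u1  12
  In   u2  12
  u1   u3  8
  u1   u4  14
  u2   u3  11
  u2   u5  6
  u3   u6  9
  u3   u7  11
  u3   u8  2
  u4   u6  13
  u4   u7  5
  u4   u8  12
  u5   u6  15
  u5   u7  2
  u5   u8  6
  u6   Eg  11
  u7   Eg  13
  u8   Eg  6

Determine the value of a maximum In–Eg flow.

24

Augment In→u1→u3→u6→Eg: bottleneck 8, flow now 8.
Augment In→u1→u4→u6→Eg: bottleneck 3, flow now 11.
Augment In→u1→u4→u7→Eg: bottleneck 1, flow now 12.
Augment In→u2→u3→u7→Eg: bottleneck 11, flow now 23.
Augment In→u2→u5→u7→Eg: bottleneck 1, flow now 24.
No augmenting path remains; maximum flow = 24.
In the residual graph, reachable from In: {In}.
Min-cut edges: In→u1 (12), In→u2 (12); capacity 12 + 12 = 24.
This cut is saturated, so no flow can exceed 24.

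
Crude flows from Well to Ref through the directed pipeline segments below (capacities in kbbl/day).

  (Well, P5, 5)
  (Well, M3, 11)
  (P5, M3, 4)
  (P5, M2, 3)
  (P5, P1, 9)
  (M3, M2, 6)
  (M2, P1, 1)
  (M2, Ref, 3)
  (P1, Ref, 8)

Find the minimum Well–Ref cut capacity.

Augment Well→P5→M2→Ref: bottleneck 3, flow now 3.
Augment Well→P5→P1→Ref: bottleneck 2, flow now 5.
Augment Well→M3→M2→P1→Ref: bottleneck 1, flow now 6.
Augment Well→M3→M2→P5→P1→Ref: bottleneck 3, flow now 9. (uses reverse residual edge)
No augmenting path remains; maximum flow = 9.
By max-flow min-cut, the minimum cut capacity equals the max flow.
In the residual graph, reachable from Well: {Well, M3, M2}.
Min-cut edges: Well→P5 (5), M2→P1 (1), M2→Ref (3); capacity 5 + 1 + 3 = 9.

9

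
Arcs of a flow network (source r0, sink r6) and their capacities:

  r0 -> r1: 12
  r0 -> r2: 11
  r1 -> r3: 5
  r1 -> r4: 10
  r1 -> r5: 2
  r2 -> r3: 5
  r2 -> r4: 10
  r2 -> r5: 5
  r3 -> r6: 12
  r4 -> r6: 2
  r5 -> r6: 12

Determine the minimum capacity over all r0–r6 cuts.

Augment r0→r1→r3→r6: bottleneck 5, flow now 5.
Augment r0→r1→r4→r6: bottleneck 2, flow now 7.
Augment r0→r1→r5→r6: bottleneck 2, flow now 9.
Augment r0→r2→r3→r6: bottleneck 5, flow now 14.
Augment r0→r2→r5→r6: bottleneck 5, flow now 19.
No augmenting path remains; maximum flow = 19.
By max-flow min-cut, the minimum cut capacity equals the max flow.
In the residual graph, reachable from r0: {r0, r1, r2, r4}.
Min-cut edges: r1→r3 (5), r1→r5 (2), r2→r3 (5), r2→r5 (5), r4→r6 (2); capacity 5 + 2 + 5 + 5 + 2 = 19.

19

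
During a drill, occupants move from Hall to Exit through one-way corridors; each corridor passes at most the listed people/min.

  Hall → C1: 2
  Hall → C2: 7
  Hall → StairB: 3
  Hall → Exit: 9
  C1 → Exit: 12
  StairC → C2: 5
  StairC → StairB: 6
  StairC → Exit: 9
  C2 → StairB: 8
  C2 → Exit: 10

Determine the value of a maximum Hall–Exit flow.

Augment Hall→Exit: bottleneck 9, flow now 9.
Augment Hall→C1→Exit: bottleneck 2, flow now 11.
Augment Hall→C2→Exit: bottleneck 7, flow now 18.
No augmenting path remains; maximum flow = 18.
In the residual graph, reachable from Hall: {Hall, StairB}.
Min-cut edges: Hall→C1 (2), Hall→C2 (7), Hall→Exit (9); capacity 2 + 7 + 9 = 18.
This cut is saturated, so no flow can exceed 18.

18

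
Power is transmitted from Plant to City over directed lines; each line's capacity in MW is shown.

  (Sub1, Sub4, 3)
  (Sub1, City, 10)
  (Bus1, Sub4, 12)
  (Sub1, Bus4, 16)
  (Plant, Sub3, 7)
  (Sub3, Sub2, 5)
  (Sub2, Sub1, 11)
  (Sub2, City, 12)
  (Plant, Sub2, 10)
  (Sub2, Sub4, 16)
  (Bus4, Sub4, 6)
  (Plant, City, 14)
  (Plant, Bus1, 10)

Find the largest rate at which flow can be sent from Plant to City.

29

Augment Plant→City: bottleneck 14, flow now 14.
Augment Plant→Sub2→City: bottleneck 10, flow now 24.
Augment Plant→Sub3→Sub2→City: bottleneck 2, flow now 26.
Augment Plant→Sub3→Sub2→Sub1→City: bottleneck 3, flow now 29.
No augmenting path remains; maximum flow = 29.
In the residual graph, reachable from Plant: {Plant, Sub3, Bus1, Sub4}.
Min-cut edges: Plant→Sub2 (10), Plant→City (14), Sub3→Sub2 (5); capacity 10 + 14 + 5 = 29.
This cut is saturated, so no flow can exceed 29.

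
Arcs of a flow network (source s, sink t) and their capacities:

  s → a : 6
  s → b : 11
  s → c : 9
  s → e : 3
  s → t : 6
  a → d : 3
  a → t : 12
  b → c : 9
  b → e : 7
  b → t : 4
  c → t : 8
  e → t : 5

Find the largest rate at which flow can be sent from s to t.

Augment s→t: bottleneck 6, flow now 6.
Augment s→a→t: bottleneck 6, flow now 12.
Augment s→b→t: bottleneck 4, flow now 16.
Augment s→c→t: bottleneck 8, flow now 24.
Augment s→e→t: bottleneck 3, flow now 27.
Augment s→b→e→t: bottleneck 2, flow now 29.
No augmenting path remains; maximum flow = 29.
In the residual graph, reachable from s: {s, b, c, e}.
Min-cut edges: s→a (6), s→t (6), b→t (4), c→t (8), e→t (5); capacity 6 + 6 + 4 + 8 + 5 = 29.
This cut is saturated, so no flow can exceed 29.

29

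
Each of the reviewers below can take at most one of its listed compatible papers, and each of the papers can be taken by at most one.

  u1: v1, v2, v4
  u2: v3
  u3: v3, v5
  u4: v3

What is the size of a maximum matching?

3

Unit-capacity flow: source→left, listed edges, right→sink; max matching = max flow.
Augmenting path u1→v1 (+1); matched 1.
Augmenting path u2→v3 (+1); matched 2.
Augmenting path u3→v5 (+1); matched 3.
No augmenting path remains; maximum matching = 3.
König certificate: {u1, u3, v3} is a vertex cover of size 3 (every listed pair touches it), so no matching can be larger.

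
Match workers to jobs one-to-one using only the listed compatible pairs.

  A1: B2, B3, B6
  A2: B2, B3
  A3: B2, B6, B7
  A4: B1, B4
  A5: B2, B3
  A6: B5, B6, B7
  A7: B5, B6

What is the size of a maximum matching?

6

Unit-capacity flow: source→left, listed edges, right→sink; max matching = max flow.
Augmenting path A1→B2 (+1); matched 1.
Augmenting path A2→B3 (+1); matched 2.
Augmenting path A3→B6 (+1); matched 3.
Augmenting path A4→B1 (+1); matched 4.
Augmenting path A6→B5 (+1); matched 5.
Augmenting path A7→B5→A6→B7 (+1); matched 6.
No augmenting path remains; maximum matching = 6.
König certificate: {A4, B2, B3, B5, B6, B7} is a vertex cover of size 6 (every listed pair touches it), so no matching can be larger.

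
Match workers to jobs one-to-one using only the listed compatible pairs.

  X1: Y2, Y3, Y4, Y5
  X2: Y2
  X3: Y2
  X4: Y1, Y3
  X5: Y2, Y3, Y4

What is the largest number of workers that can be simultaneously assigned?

4

Unit-capacity flow: source→left, listed edges, right→sink; max matching = max flow.
Augmenting path X1→Y2 (+1); matched 1.
Augmenting path X4→Y1 (+1); matched 2.
Augmenting path X5→Y3 (+1); matched 3.
Augmenting path X2→Y2→X1→Y4 (+1); matched 4.
No augmenting path remains; maximum matching = 4.
König certificate: {X1, X4, X5, Y2} is a vertex cover of size 4 (every listed pair touches it), so no matching can be larger.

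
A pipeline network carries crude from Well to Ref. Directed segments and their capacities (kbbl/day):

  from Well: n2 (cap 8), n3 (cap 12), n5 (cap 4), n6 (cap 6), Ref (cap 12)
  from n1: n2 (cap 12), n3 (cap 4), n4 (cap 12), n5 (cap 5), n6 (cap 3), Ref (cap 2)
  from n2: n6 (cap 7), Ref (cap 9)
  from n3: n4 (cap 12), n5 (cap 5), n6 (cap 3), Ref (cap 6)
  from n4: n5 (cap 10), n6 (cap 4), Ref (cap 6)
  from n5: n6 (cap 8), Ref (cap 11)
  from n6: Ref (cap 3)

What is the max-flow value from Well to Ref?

39

Augment Well→Ref: bottleneck 12, flow now 12.
Augment Well→n2→Ref: bottleneck 8, flow now 20.
Augment Well→n3→Ref: bottleneck 6, flow now 26.
Augment Well→n5→Ref: bottleneck 4, flow now 30.
Augment Well→n6→Ref: bottleneck 3, flow now 33.
Augment Well→n3→n4→Ref: bottleneck 6, flow now 39.
No augmenting path remains; maximum flow = 39.
In the residual graph, reachable from Well: {Well, n6}.
Min-cut edges: Well→n2 (8), Well→n3 (12), Well→n5 (4), Well→Ref (12), n6→Ref (3); capacity 8 + 12 + 4 + 12 + 3 = 39.
This cut is saturated, so no flow can exceed 39.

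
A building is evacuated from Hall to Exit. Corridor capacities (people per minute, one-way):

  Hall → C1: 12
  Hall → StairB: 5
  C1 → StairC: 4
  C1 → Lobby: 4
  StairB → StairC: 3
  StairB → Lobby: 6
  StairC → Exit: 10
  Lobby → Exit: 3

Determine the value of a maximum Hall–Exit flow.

Augment Hall→C1→StairC→Exit: bottleneck 4, flow now 4.
Augment Hall→C1→Lobby→Exit: bottleneck 3, flow now 7.
Augment Hall→StairB→StairC→Exit: bottleneck 3, flow now 10.
No augmenting path remains; maximum flow = 10.
In the residual graph, reachable from Hall: {Hall, C1, StairB, Lobby}.
Min-cut edges: C1→StairC (4), StairB→StairC (3), Lobby→Exit (3); capacity 4 + 3 + 3 = 10.
This cut is saturated, so no flow can exceed 10.

10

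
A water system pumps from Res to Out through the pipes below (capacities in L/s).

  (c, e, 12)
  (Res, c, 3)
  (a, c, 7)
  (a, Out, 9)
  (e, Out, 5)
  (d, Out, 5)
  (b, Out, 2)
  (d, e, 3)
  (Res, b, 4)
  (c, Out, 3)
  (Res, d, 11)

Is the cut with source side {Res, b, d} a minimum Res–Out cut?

Given cut capacity: 3 + 2 + 3 + 5 = 13.
Augment Res→b→Out: bottleneck 2, flow now 2.
Augment Res→c→Out: bottleneck 3, flow now 5.
Augment Res→d→Out: bottleneck 5, flow now 10.
Augment Res→d→e→Out: bottleneck 3, flow now 13.
No augmenting path remains; maximum flow = 13.
Cut capacity 13 equals the max flow, so it is a minimum cut.

Yes — it is a minimum cut (capacity 13).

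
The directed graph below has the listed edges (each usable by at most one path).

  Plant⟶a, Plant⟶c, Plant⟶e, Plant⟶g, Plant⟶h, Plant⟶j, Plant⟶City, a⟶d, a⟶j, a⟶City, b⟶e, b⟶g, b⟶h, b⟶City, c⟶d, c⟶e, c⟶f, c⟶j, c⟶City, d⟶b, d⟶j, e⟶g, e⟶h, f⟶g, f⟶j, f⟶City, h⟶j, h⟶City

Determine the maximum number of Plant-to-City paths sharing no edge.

4

Assign every edge capacity 1; by Menger, the answer equals the max flow.
Path Plant→City (+1); total 1.
Path Plant→a→City (+1); total 2.
Path Plant→c→City (+1); total 3.
Path Plant→h→City (+1); total 4.
No residual Plant→City path; max flow = 4.
Certifying cut of size 4: {Plant→City, Plant→a, Plant→c, h→City}.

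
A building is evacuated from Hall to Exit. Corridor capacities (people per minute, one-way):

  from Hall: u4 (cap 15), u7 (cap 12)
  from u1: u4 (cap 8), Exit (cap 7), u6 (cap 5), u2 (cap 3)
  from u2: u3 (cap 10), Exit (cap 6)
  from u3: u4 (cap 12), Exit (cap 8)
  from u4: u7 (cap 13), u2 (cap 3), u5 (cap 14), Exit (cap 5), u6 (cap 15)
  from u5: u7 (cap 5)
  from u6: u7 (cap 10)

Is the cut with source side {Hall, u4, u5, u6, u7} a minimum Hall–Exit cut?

Yes — it is a minimum cut (capacity 8).

Given cut capacity: 3 + 5 = 8.
Augment Hall→u4→Exit: bottleneck 5, flow now 5.
Augment Hall→u4→u2→Exit: bottleneck 3, flow now 8.
No augmenting path remains; maximum flow = 8.
Cut capacity 8 equals the max flow, so it is a minimum cut.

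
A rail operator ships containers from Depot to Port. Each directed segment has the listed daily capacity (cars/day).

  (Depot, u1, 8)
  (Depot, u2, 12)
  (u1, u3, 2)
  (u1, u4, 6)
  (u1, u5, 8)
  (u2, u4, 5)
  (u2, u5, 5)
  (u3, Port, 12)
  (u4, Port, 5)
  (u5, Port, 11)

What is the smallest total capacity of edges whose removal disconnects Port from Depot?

Augment Depot→u1→u3→Port: bottleneck 2, flow now 2.
Augment Depot→u1→u4→Port: bottleneck 5, flow now 7.
Augment Depot→u1→u5→Port: bottleneck 1, flow now 8.
Augment Depot→u2→u5→Port: bottleneck 5, flow now 13.
Augment Depot→u2→u4→u1→u5→Port: bottleneck 5, flow now 18. (uses reverse residual edge)
No augmenting path remains; maximum flow = 18.
By max-flow min-cut, the minimum cut capacity equals the max flow.
In the residual graph, reachable from Depot: {Depot, u2}.
Min-cut edges: Depot→u1 (8), u2→u4 (5), u2→u5 (5); capacity 8 + 5 + 5 = 18.

18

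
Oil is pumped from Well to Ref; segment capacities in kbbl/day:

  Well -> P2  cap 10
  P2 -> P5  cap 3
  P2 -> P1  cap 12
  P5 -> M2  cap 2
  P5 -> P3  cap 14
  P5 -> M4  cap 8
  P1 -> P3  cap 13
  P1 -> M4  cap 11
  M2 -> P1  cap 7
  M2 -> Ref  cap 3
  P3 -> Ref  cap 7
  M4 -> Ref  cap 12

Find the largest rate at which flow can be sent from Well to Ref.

Augment Well→P2→P5→M2→Ref: bottleneck 2, flow now 2.
Augment Well→P2→P5→P3→Ref: bottleneck 1, flow now 3.
Augment Well→P2→P1→P3→Ref: bottleneck 6, flow now 9.
Augment Well→P2→P1→M4→Ref: bottleneck 1, flow now 10.
No augmenting path remains; maximum flow = 10.
In the residual graph, reachable from Well: {Well}.
Min-cut edges: Well→P2 (10); capacity 10 = 10.
This cut is saturated, so no flow can exceed 10.

10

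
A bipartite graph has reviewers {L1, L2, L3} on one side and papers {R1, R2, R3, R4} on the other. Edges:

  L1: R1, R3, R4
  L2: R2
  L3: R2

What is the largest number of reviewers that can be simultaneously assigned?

Unit-capacity flow: source→left, listed edges, right→sink; max matching = max flow.
Augmenting path L1→R1 (+1); matched 1.
Augmenting path L2→R2 (+1); matched 2.
No augmenting path remains; maximum matching = 2.
König certificate: {L1, R2} is a vertex cover of size 2 (every listed pair touches it), so no matching can be larger.

2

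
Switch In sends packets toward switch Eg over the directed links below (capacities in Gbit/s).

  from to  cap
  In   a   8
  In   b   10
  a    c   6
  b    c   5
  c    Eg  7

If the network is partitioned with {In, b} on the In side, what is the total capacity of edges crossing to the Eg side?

Edges leaving {In, b}: In→a (8), b→c (5).
Cut capacity = 8 + 5 = 13.

13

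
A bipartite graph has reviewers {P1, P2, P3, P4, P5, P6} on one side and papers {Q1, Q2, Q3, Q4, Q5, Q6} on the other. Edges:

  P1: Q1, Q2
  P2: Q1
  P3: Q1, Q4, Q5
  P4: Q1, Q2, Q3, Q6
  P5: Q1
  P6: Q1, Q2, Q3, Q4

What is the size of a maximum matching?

5

Unit-capacity flow: source→left, listed edges, right→sink; max matching = max flow.
Augmenting path P1→Q1 (+1); matched 1.
Augmenting path P3→Q4 (+1); matched 2.
Augmenting path P4→Q2 (+1); matched 3.
Augmenting path P6→Q3 (+1); matched 4.
Augmenting path P2→Q1→P1→Q2→P4→Q6 (+1); matched 5.
No augmenting path remains; maximum matching = 5.
König certificate: {P1, P3, P4, P6, Q1} is a vertex cover of size 5 (every listed pair touches it), so no matching can be larger.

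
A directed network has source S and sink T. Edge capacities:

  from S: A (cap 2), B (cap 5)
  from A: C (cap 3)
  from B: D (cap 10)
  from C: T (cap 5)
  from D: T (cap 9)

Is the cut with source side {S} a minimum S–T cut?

Given cut capacity: 2 + 5 = 7.
Augment S→A→C→T: bottleneck 2, flow now 2.
Augment S→B→D→T: bottleneck 5, flow now 7.
No augmenting path remains; maximum flow = 7.
Cut capacity 7 equals the max flow, so it is a minimum cut.

Yes — it is a minimum cut (capacity 7).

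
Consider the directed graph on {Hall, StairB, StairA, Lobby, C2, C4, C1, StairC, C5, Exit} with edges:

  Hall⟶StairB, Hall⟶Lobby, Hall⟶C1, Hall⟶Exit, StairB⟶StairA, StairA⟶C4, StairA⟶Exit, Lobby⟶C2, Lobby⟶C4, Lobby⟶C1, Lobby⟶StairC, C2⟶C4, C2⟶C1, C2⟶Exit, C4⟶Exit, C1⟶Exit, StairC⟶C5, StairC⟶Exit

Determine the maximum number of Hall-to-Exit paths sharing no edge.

4

Assign every edge capacity 1; by Menger, the answer equals the max flow.
Path Hall→Exit (+1); total 1.
Path Hall→C1→Exit (+1); total 2.
Path Hall→StairB→StairA→Exit (+1); total 3.
Path Hall→Lobby→C2→Exit (+1); total 4.
No residual Hall→Exit path; max flow = 4.
Certifying cut of size 4: {Hall→C1, Hall→Exit, Hall→Lobby, Hall→StairB}.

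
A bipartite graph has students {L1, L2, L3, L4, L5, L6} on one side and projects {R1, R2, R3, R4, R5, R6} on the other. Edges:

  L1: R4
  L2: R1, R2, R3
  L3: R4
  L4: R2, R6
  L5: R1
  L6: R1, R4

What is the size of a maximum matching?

Unit-capacity flow: source→left, listed edges, right→sink; max matching = max flow.
Augmenting path L1→R4 (+1); matched 1.
Augmenting path L2→R1 (+1); matched 2.
Augmenting path L4→R2 (+1); matched 3.
Augmenting path L5→R1→L2→R3 (+1); matched 4.
No augmenting path remains; maximum matching = 4.
König certificate: {L2, L4, R1, R4} is a vertex cover of size 4 (every listed pair touches it), so no matching can be larger.

4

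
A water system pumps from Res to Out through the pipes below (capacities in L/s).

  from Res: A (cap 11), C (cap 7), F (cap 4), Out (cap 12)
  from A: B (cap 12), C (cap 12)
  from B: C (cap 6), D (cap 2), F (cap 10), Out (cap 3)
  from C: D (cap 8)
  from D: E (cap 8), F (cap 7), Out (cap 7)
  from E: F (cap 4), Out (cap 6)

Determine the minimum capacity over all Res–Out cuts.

Augment Res→Out: bottleneck 12, flow now 12.
Augment Res→A→B→Out: bottleneck 3, flow now 15.
Augment Res→C→D→Out: bottleneck 7, flow now 22.
Augment Res→A→B→D→E→Out: bottleneck 2, flow now 24.
Augment Res→A→C→D→E→Out: bottleneck 1, flow now 25.
No augmenting path remains; maximum flow = 25.
By max-flow min-cut, the minimum cut capacity equals the max flow.
In the residual graph, reachable from Res: {Res, A, B, C, F}.
Min-cut edges: Res→Out (12), B→D (2), B→Out (3), C→D (8); capacity 12 + 2 + 3 + 8 = 25.

25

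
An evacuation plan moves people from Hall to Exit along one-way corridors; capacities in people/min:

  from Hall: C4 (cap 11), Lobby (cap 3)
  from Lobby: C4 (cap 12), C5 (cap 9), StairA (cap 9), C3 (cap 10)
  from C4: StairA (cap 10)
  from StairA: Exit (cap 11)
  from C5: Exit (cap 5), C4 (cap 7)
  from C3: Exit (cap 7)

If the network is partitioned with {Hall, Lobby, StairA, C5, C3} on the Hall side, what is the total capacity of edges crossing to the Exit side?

53

Edges leaving {Hall, Lobby, StairA, C5, C3}: Hall→C4 (11), Lobby→C4 (12), StairA→Exit (11), C5→C4 (7), C5→Exit (5), C3→Exit (7).
Cut capacity = 11 + 12 + 11 + 7 + 5 + 7 = 53.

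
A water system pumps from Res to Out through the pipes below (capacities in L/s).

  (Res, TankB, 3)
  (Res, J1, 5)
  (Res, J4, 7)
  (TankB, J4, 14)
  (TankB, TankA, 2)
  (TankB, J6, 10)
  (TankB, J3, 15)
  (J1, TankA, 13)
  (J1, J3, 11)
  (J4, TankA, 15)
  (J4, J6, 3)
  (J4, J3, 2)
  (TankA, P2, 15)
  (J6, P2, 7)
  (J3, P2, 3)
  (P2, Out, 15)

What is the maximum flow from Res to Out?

Augment Res→TankB→TankA→P2→Out: bottleneck 2, flow now 2.
Augment Res→TankB→J6→P2→Out: bottleneck 1, flow now 3.
Augment Res→J1→TankA→P2→Out: bottleneck 5, flow now 8.
Augment Res→J4→TankA→P2→Out: bottleneck 7, flow now 15.
No augmenting path remains; maximum flow = 15.
In the residual graph, reachable from Res: {Res}.
Min-cut edges: Res→TankB (3), Res→J1 (5), Res→J4 (7); capacity 3 + 5 + 7 = 15.
This cut is saturated, so no flow can exceed 15.

15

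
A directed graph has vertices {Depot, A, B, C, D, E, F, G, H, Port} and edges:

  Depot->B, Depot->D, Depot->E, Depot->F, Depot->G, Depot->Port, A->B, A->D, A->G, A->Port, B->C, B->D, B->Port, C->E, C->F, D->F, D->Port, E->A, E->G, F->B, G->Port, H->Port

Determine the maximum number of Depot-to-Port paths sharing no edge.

Assign every edge capacity 1; by Menger, the answer equals the max flow.
Path Depot→Port (+1); total 1.
Path Depot→B→Port (+1); total 2.
Path Depot→D→Port (+1); total 3.
Path Depot→G→Port (+1); total 4.
Path Depot→E→A→Port (+1); total 5.
No residual Depot→Port path; max flow = 5.
Certifying cut of size 5: {B→Port, D→Port, Depot→Port, E→A, G→Port}.

5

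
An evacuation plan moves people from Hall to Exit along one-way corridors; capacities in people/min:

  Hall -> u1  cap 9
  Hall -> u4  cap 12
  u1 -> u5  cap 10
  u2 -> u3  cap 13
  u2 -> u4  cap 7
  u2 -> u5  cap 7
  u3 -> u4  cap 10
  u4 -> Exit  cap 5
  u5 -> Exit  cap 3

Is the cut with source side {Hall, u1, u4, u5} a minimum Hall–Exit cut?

Yes — it is a minimum cut (capacity 8).

Given cut capacity: 5 + 3 = 8.
Augment Hall→u4→Exit: bottleneck 5, flow now 5.
Augment Hall→u1→u5→Exit: bottleneck 3, flow now 8.
No augmenting path remains; maximum flow = 8.
Cut capacity 8 equals the max flow, so it is a minimum cut.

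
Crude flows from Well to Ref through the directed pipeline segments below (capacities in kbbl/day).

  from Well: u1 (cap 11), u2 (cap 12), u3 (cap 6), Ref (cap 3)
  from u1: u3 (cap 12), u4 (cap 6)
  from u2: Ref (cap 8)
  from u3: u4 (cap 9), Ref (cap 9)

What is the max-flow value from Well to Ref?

20

Augment Well→Ref: bottleneck 3, flow now 3.
Augment Well→u2→Ref: bottleneck 8, flow now 11.
Augment Well→u3→Ref: bottleneck 6, flow now 17.
Augment Well→u1→u3→Ref: bottleneck 3, flow now 20.
No augmenting path remains; maximum flow = 20.
In the residual graph, reachable from Well: {Well, u1, u2, u3, u4}.
Min-cut edges: Well→Ref (3), u2→Ref (8), u3→Ref (9); capacity 3 + 8 + 9 = 20.
This cut is saturated, so no flow can exceed 20.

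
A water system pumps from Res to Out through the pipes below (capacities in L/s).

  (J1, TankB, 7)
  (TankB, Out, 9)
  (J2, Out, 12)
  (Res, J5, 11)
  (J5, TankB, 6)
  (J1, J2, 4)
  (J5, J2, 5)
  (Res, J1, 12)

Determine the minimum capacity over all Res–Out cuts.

18

Augment Res→J1→TankB→Out: bottleneck 7, flow now 7.
Augment Res→J1→J2→Out: bottleneck 4, flow now 11.
Augment Res→J5→TankB→Out: bottleneck 2, flow now 13.
Augment Res→J5→J2→Out: bottleneck 5, flow now 18.
No augmenting path remains; maximum flow = 18.
By max-flow min-cut, the minimum cut capacity equals the max flow.
In the residual graph, reachable from Res: {Res, J1, J5, TankB}.
Min-cut edges: J1→J2 (4), J5→J2 (5), TankB→Out (9); capacity 4 + 5 + 9 = 18.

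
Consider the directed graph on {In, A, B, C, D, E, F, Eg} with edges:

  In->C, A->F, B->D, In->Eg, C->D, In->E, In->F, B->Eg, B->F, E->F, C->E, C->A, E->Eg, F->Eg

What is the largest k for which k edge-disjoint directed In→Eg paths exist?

Assign every edge capacity 1; by Menger, the answer equals the max flow.
Path In→Eg (+1); total 1.
Path In→E→Eg (+1); total 2.
Path In→F→Eg (+1); total 3.
No residual In→Eg path; max flow = 3.
Certifying cut of size 3: {E→Eg, F→Eg, In→Eg}.

3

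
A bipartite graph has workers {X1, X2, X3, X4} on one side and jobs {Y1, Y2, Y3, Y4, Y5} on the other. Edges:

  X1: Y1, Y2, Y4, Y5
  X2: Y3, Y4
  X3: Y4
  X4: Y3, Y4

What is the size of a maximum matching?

Unit-capacity flow: source→left, listed edges, right→sink; max matching = max flow.
Augmenting path X1→Y1 (+1); matched 1.
Augmenting path X2→Y3 (+1); matched 2.
Augmenting path X3→Y4 (+1); matched 3.
No augmenting path remains; maximum matching = 3.
König certificate: {X1, Y3, Y4} is a vertex cover of size 3 (every listed pair touches it), so no matching can be larger.

3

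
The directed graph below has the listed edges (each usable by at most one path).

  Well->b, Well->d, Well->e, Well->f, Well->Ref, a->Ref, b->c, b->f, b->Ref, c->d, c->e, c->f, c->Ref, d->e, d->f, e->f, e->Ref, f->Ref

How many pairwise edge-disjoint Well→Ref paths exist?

4

Assign every edge capacity 1; by Menger, the answer equals the max flow.
Path Well→Ref (+1); total 1.
Path Well→b→Ref (+1); total 2.
Path Well→e→Ref (+1); total 3.
Path Well→f→Ref (+1); total 4.
No residual Well→Ref path; max flow = 4.
Certifying cut of size 4: {Well→Ref, Well→b, e→Ref, f→Ref}.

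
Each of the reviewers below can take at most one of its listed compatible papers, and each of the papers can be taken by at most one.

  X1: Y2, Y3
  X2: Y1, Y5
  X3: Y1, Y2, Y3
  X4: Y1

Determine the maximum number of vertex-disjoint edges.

4

Unit-capacity flow: source→left, listed edges, right→sink; max matching = max flow.
Augmenting path X1→Y2 (+1); matched 1.
Augmenting path X2→Y1 (+1); matched 2.
Augmenting path X3→Y3 (+1); matched 3.
Augmenting path X4→Y1→X2→Y5 (+1); matched 4.
No augmenting path remains; maximum matching = 4.
König certificate: {X1, X2, X3, X4} is a vertex cover of size 4 (every listed pair touches it), so no matching can be larger.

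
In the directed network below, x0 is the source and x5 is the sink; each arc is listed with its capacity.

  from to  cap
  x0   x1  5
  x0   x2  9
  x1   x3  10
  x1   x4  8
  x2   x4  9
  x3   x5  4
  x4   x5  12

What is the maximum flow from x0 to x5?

Augment x0→x1→x3→x5: bottleneck 4, flow now 4.
Augment x0→x1→x4→x5: bottleneck 1, flow now 5.
Augment x0→x2→x4→x5: bottleneck 9, flow now 14.
No augmenting path remains; maximum flow = 14.
In the residual graph, reachable from x0: {x0}.
Min-cut edges: x0→x1 (5), x0→x2 (9); capacity 5 + 9 = 14.
This cut is saturated, so no flow can exceed 14.

14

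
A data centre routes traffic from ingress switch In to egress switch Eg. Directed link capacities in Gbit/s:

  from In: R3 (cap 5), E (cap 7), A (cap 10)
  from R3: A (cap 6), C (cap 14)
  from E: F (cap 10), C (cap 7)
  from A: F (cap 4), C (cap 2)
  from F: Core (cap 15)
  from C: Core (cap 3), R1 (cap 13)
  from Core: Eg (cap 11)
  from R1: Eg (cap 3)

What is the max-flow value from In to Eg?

14

Augment In→R3→C→Core→Eg: bottleneck 3, flow now 3.
Augment In→R3→C→R1→Eg: bottleneck 2, flow now 5.
Augment In→E→F→Core→Eg: bottleneck 7, flow now 12.
Augment In→A→F→Core→Eg: bottleneck 1, flow now 13.
Augment In→A→C→R1→Eg: bottleneck 1, flow now 14.
No augmenting path remains; maximum flow = 14.
In the residual graph, reachable from In: {In, R3, E, A, F, C, Core, R1}.
Min-cut edges: Core→Eg (11), R1→Eg (3); capacity 11 + 3 = 14.
This cut is saturated, so no flow can exceed 14.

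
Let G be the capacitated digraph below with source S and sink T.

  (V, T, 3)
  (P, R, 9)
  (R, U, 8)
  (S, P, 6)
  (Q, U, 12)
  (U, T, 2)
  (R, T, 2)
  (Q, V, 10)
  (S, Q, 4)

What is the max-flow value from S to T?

7

Augment S→P→R→T: bottleneck 2, flow now 2.
Augment S→Q→U→T: bottleneck 2, flow now 4.
Augment S→Q→V→T: bottleneck 2, flow now 6.
Augment S→P→R→U→Q→V→T: bottleneck 1, flow now 7. (uses reverse residual edge)
No augmenting path remains; maximum flow = 7.
In the residual graph, reachable from S: {S, P, Q, R, U, V}.
Min-cut edges: R→T (2), U→T (2), V→T (3); capacity 2 + 2 + 3 = 7.
This cut is saturated, so no flow can exceed 7.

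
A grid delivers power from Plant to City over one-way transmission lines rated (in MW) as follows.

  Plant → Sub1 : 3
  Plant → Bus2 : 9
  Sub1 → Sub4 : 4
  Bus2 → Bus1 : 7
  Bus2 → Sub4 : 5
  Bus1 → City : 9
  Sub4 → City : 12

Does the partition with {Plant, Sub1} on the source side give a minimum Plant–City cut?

No — its capacity is 13, but the minimum cut has capacity 12.

Given cut capacity: 9 + 4 = 13.
Augment Plant→Sub1→Sub4→City: bottleneck 3, flow now 3.
Augment Plant→Bus2→Bus1→City: bottleneck 7, flow now 10.
Augment Plant→Bus2→Sub4→City: bottleneck 2, flow now 12.
No augmenting path remains; maximum flow = 12.
In the residual graph, reachable from Plant: {Plant}.
Min-cut edges: Plant→Sub1 (3), Plant→Bus2 (9); capacity 3 + 9 = 12.
Cut capacity 13 exceeds the max flow 12, so it is not minimum.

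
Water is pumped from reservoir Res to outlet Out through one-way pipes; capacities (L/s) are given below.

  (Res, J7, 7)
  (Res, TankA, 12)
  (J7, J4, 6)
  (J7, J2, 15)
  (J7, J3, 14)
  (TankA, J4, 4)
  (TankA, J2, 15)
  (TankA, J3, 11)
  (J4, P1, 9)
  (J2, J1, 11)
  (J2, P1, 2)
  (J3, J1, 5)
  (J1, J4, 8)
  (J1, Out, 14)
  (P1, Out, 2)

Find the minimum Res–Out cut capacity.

16

Augment Res→J7→J4→P1→Out: bottleneck 2, flow now 2.
Augment Res→J7→J2→J1→Out: bottleneck 5, flow now 7.
Augment Res→TankA→J2→J1→Out: bottleneck 6, flow now 13.
Augment Res→TankA→J3→J1→Out: bottleneck 3, flow now 16.
No augmenting path remains; maximum flow = 16.
By max-flow min-cut, the minimum cut capacity equals the max flow.
In the residual graph, reachable from Res: {Res, J7, TankA, J4, J2, J3, J1, P1}.
Min-cut edges: J1→Out (14), P1→Out (2); capacity 14 + 2 = 16.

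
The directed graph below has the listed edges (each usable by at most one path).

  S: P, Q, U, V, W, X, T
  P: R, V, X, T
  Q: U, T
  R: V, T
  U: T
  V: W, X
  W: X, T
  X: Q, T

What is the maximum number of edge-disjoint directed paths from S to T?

6

Assign every edge capacity 1; by Menger, the answer equals the max flow.
Path S→T (+1); total 1.
Path S→P→T (+1); total 2.
Path S→Q→T (+1); total 3.
Path S→U→T (+1); total 4.
Path S→W→T (+1); total 5.
Path S→X→T (+1); total 6.
No residual S→T path; max flow = 6.
Certifying cut of size 6: {Q→T, S→P, S→T, U→T, W→T, X→T}.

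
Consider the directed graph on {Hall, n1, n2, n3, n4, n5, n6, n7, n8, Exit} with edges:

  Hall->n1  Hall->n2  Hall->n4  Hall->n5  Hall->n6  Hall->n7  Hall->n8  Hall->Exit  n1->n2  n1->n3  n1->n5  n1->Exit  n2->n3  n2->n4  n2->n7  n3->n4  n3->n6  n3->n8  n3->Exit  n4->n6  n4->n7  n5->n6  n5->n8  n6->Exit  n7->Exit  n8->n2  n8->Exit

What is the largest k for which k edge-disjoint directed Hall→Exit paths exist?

Assign every edge capacity 1; by Menger, the answer equals the max flow.
Path Hall→Exit (+1); total 1.
Path Hall→n1→Exit (+1); total 2.
Path Hall→n6→Exit (+1); total 3.
Path Hall→n7→Exit (+1); total 4.
Path Hall→n8→Exit (+1); total 5.
Path Hall→n2→n3→Exit (+1); total 6.
No residual Hall→Exit path; max flow = 6.
Certifying cut of size 6: {Hall→Exit, Hall→n1, n2→n3, n6→Exit, n7→Exit, n8→Exit}.

6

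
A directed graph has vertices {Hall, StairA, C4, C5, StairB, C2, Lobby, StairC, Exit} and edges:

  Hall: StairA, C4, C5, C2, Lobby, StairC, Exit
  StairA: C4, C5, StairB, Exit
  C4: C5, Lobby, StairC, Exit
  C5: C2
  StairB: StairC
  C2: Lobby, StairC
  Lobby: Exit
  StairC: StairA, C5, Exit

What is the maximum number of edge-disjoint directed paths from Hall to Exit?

5

Assign every edge capacity 1; by Menger, the answer equals the max flow.
Path Hall→Exit (+1); total 1.
Path Hall→StairA→Exit (+1); total 2.
Path Hall→C4→Exit (+1); total 3.
Path Hall→Lobby→Exit (+1); total 4.
Path Hall→StairC→Exit (+1); total 5.
No residual Hall→Exit path; max flow = 5.
Certifying cut of size 5: {C4→Exit, Hall→Exit, Lobby→Exit, StairA→Exit, StairC→Exit}.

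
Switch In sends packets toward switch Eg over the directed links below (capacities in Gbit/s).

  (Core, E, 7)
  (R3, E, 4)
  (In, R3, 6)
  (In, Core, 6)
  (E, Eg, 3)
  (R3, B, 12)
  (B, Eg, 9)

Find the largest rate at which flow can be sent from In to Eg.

Augment In→R3→E→Eg: bottleneck 3, flow now 3.
Augment In→R3→B→Eg: bottleneck 3, flow now 6.
Augment In→Core→E→R3→B→Eg: bottleneck 3, flow now 9. (uses reverse residual edge)
No augmenting path remains; maximum flow = 9.
In the residual graph, reachable from In: {In, Core, E}.
Min-cut edges: In→R3 (6), E→Eg (3); capacity 6 + 3 = 9.
This cut is saturated, so no flow can exceed 9.

9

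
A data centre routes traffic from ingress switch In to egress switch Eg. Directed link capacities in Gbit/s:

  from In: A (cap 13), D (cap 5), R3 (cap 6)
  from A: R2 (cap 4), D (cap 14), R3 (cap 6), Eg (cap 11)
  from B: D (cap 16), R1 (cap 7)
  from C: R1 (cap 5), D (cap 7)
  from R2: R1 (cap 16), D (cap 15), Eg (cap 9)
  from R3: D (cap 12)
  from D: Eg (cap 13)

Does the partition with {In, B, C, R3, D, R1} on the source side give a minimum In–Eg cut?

Given cut capacity: 13 + 13 = 26.
Augment In→A→Eg: bottleneck 11, flow now 11.
Augment In→D→Eg: bottleneck 5, flow now 16.
Augment In→A→R2→Eg: bottleneck 2, flow now 18.
Augment In→R3→D→Eg: bottleneck 6, flow now 24.
No augmenting path remains; maximum flow = 24.
In the residual graph, reachable from In: {In}.
Min-cut edges: In→A (13), In→R3 (6), In→D (5); capacity 13 + 6 + 5 = 24.
Cut capacity 26 exceeds the max flow 24, so it is not minimum.

No — its capacity is 26, but the minimum cut has capacity 24.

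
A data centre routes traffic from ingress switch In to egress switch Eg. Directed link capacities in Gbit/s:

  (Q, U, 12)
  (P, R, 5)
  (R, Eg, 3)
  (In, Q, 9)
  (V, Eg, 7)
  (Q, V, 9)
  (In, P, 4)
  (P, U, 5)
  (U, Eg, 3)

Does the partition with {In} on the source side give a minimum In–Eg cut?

Given cut capacity: 4 + 9 = 13.
Augment In→P→R→Eg: bottleneck 3, flow now 3.
Augment In→P→U→Eg: bottleneck 1, flow now 4.
Augment In→Q→U→Eg: bottleneck 2, flow now 6.
Augment In→Q→V→Eg: bottleneck 7, flow now 13.
No augmenting path remains; maximum flow = 13.
Cut capacity 13 equals the max flow, so it is a minimum cut.

Yes — it is a minimum cut (capacity 13).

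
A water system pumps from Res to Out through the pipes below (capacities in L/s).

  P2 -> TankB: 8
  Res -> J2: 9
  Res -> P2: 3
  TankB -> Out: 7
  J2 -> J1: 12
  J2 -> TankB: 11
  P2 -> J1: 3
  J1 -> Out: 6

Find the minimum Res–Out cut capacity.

12

Augment Res→P2→J1→Out: bottleneck 3, flow now 3.
Augment Res→J2→J1→Out: bottleneck 3, flow now 6.
Augment Res→J2→TankB→Out: bottleneck 6, flow now 12.
No augmenting path remains; maximum flow = 12.
By max-flow min-cut, the minimum cut capacity equals the max flow.
In the residual graph, reachable from Res: {Res}.
Min-cut edges: Res→P2 (3), Res→J2 (9); capacity 3 + 9 = 12.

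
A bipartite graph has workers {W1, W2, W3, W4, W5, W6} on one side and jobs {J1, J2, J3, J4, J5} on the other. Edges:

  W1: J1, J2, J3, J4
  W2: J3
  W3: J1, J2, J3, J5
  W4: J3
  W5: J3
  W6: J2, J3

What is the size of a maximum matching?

4

Unit-capacity flow: source→left, listed edges, right→sink; max matching = max flow.
Augmenting path W1→J1 (+1); matched 1.
Augmenting path W2→J3 (+1); matched 2.
Augmenting path W3→J2 (+1); matched 3.
Augmenting path W6→J2→W3→J5 (+1); matched 4.
No augmenting path remains; maximum matching = 4.
König certificate: {W1, W3, W6, J3} is a vertex cover of size 4 (every listed pair touches it), so no matching can be larger.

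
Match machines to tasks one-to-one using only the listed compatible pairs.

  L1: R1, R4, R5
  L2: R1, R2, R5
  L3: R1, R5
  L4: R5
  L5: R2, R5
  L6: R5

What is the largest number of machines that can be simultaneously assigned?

Unit-capacity flow: source→left, listed edges, right→sink; max matching = max flow.
Augmenting path L1→R1 (+1); matched 1.
Augmenting path L2→R2 (+1); matched 2.
Augmenting path L3→R5 (+1); matched 3.
Augmenting path L4→R5→L3→R1→L1→R4 (+1); matched 4.
No augmenting path remains; maximum matching = 4.
König certificate: {L1, R1, R2, R5} is a vertex cover of size 4 (every listed pair touches it), so no matching can be larger.

4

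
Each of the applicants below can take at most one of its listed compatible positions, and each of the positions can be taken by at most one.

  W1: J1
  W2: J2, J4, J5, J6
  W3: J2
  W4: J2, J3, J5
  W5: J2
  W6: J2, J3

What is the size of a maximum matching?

5

Unit-capacity flow: source→left, listed edges, right→sink; max matching = max flow.
Augmenting path W1→J1 (+1); matched 1.
Augmenting path W2→J2 (+1); matched 2.
Augmenting path W4→J3 (+1); matched 3.
Augmenting path W3→J2→W2→J4 (+1); matched 4.
Augmenting path W6→J3→W4→J5 (+1); matched 5.
No augmenting path remains; maximum matching = 5.
König certificate: {W1, W2, W4, W6, J2} is a vertex cover of size 5 (every listed pair touches it), so no matching can be larger.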